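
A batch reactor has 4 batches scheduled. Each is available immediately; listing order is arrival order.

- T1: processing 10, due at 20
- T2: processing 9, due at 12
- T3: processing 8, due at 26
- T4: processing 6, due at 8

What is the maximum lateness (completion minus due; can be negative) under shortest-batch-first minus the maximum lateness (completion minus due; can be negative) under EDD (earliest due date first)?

SPT (increasing processing time): T4 T3 T2 T1.
T4: 0→6, due 8, lateness -2
T3: 6→14, due 26, lateness -12
T2: 14→23, due 12, lateness 11
T1: 23→33, due 20, lateness 13
Maximum = 13.
EDD (increasing due date): T4 T2 T1 T3.
T4: 0→6, due 8, lateness -2
T2: 6→15, due 12, lateness 3
T1: 15→25, due 20, lateness 5
T3: 25→33, due 26, lateness 7
Maximum = 7.
Difference = 13 − 7 = 6.

6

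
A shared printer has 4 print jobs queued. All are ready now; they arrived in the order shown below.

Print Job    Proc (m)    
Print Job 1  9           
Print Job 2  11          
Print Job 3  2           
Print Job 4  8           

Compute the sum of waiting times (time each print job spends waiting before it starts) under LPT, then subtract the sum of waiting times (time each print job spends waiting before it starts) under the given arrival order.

LPT (decreasing processing time): Print Job 2 Print Job 1 Print Job 4 Print Job 3.
Print Job 2: waits 0, runs 0→11
Print Job 1: waits 11, runs 11→20
Print Job 4: waits 20, runs 20→28
Print Job 3: waits 28, runs 28→30
Sum = 0+11+20+28 = 59.
FIFO (arrival order): Print Job 1 Print Job 2 Print Job 3 Print Job 4.
Print Job 1: waits 0, runs 0→9
Print Job 2: waits 9, runs 9→20
Print Job 3: waits 20, runs 20→22
Print Job 4: waits 22, runs 22→30
Sum = 0+9+20+22 = 51.
Difference = 59 − 51 = 8.

8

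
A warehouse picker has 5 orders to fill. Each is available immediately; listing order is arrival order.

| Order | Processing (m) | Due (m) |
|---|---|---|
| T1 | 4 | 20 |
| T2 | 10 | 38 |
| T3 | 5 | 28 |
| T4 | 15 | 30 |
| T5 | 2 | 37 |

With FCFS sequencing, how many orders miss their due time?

1

FIFO (arrival order): T1 T2 T3 T4 T5.
T1: 0→4, due 20, tardiness 0
T2: 4→14, due 38, tardiness 0
T3: 14→19, due 28, tardiness 0
T4: 19→34, due 30, tardiness 4
T5: 34→36, due 37, tardiness 0
Late orders: 1.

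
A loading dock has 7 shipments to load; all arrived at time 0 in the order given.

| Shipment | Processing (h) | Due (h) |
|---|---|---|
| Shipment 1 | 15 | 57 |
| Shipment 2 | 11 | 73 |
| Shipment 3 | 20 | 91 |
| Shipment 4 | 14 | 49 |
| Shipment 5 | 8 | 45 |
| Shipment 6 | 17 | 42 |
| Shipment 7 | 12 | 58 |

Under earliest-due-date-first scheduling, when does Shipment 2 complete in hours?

77

EDD (increasing due date): Shipment 6 Shipment 5 Shipment 4 Shipment 1 Shipment 7 Shipment 2 Shipment 3.
Shipment 6: 0→17
Shipment 5: 17→25
Shipment 4: 25→39
Shipment 1: 39→54
Shipment 7: 54→66
Shipment 2: 66→77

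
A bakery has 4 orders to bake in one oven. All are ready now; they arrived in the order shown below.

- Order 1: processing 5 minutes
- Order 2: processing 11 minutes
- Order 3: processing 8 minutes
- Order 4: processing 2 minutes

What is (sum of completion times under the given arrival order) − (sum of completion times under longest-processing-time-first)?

FIFO (arrival order): Order 1 Order 2 Order 3 Order 4.
Order 1: 0→5
Order 2: 5→16
Order 3: 16→24
Order 4: 24→26
Sum = 5+16+24+26 = 71.
LPT (decreasing processing time): Order 2 Order 3 Order 1 Order 4.
Order 2: 0→11
Order 3: 11→19
Order 1: 19→24
Order 4: 24→26
Sum = 11+19+24+26 = 80.
Difference = 71 − 80 = -9.

-9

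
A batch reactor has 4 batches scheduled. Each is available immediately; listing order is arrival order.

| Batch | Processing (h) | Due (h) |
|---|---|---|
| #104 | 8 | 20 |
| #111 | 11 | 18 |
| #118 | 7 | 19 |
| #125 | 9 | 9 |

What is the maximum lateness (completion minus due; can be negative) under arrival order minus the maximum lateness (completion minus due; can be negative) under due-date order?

FIFO (arrival order): #104 #111 #118 #125.
#104: 0→8, due 20, lateness -12
#111: 8→19, due 18, lateness 1
#118: 19→26, due 19, lateness 7
#125: 26→35, due 9, lateness 26
Maximum = 26.
EDD (increasing due date): #125 #111 #118 #104.
#125: 0→9, due 9, lateness 0
#111: 9→20, due 18, lateness 2
#118: 20→27, due 19, lateness 8
#104: 27→35, due 20, lateness 15
Maximum = 15.
Difference = 26 − 15 = 11.

11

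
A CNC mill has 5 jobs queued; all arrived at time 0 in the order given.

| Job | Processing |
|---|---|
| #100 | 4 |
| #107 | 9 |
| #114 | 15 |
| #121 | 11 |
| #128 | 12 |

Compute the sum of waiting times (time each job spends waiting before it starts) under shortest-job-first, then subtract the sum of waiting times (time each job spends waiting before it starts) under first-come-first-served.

-7

SPT (increasing processing time): #100 #107 #121 #128 #114.
#100: waits 0, runs 0→4
#107: waits 4, runs 4→13
#121: waits 13, runs 13→24
#128: waits 24, runs 24→36
#114: waits 36, runs 36→51
Sum = 0+4+13+24+36 = 77.
FIFO (arrival order): #100 #107 #114 #121 #128.
#100: waits 0, runs 0→4
#107: waits 4, runs 4→13
#114: waits 13, runs 13→28
#121: waits 28, runs 28→39
#128: waits 39, runs 39→51
Sum = 0+4+13+28+39 = 84.
Difference = 77 − 84 = -7.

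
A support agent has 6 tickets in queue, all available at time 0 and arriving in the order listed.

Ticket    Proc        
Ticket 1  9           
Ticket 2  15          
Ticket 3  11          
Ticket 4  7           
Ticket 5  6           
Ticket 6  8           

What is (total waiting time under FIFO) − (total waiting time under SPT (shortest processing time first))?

FIFO (arrival order): Ticket 1 Ticket 2 Ticket 3 Ticket 4 Ticket 5 Ticket 6.
Ticket 1: waits 0, runs 0→9
Ticket 2: waits 9, runs 9→24
Ticket 3: waits 24, runs 24→35
Ticket 4: waits 35, runs 35→42
Ticket 5: waits 42, runs 42→48
Ticket 6: waits 48, runs 48→56
Sum = 0+9+24+35+42+48 = 158.
SPT (increasing processing time): Ticket 5 Ticket 4 Ticket 6 Ticket 1 Ticket 3 Ticket 2.
Ticket 5: waits 0, runs 0→6
Ticket 4: waits 6, runs 6→13
Ticket 6: waits 13, runs 13→21
Ticket 1: waits 21, runs 21→30
Ticket 3: waits 30, runs 30→41
Ticket 2: waits 41, runs 41→56
Sum = 0+6+13+21+30+41 = 111.
Difference = 158 − 111 = 47.

47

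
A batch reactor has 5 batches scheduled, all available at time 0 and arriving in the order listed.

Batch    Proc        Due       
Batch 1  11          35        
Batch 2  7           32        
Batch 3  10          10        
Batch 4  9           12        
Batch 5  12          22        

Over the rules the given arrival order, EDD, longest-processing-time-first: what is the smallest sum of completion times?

143

FIFO (arrival order): Batch 1 Batch 2 Batch 3 Batch 4 Batch 5.
Batch 1: 0→11
Batch 2: 11→18
Batch 3: 18→28
Batch 4: 28→37
Batch 5: 37→49
Sum = 11+18+28+37+49 = 143.
EDD (increasing due date): Batch 3 Batch 4 Batch 5 Batch 2 Batch 1.
Batch 3: 0→10
Batch 4: 10→19
Batch 5: 19→31
Batch 2: 31→38
Batch 1: 38→49
Sum = 10+19+31+38+49 = 147.
LPT (decreasing processing time): Batch 5 Batch 1 Batch 3 Batch 4 Batch 2.
Batch 5: 0→12
Batch 1: 12→23
Batch 3: 23→33
Batch 4: 33→42
Batch 2: 42→49
Sum = 12+23+33+42+49 = 159.
FIFO 143, EDD 147, LPT 159 → minimum 143.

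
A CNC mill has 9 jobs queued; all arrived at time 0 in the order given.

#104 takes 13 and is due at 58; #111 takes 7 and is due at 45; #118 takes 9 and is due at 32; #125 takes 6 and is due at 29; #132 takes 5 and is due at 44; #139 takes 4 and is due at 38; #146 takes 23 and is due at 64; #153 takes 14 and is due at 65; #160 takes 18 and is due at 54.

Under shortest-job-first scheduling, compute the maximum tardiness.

SPT (increasing processing time): #139 #132 #125 #111 #118 #104 #153 #160 #146.
#139: 0→4, due 38, tardiness 0
#132: 4→9, due 44, tardiness 0
#125: 9→15, due 29, tardiness 0
#111: 15→22, due 45, tardiness 0
#118: 22→31, due 32, tardiness 0
#104: 31→44, due 58, tardiness 0
#153: 44→58, due 65, tardiness 0
#160: 58→76, due 54, tardiness 22
#146: 76→99, due 64, tardiness 35
Maximum = 35.

35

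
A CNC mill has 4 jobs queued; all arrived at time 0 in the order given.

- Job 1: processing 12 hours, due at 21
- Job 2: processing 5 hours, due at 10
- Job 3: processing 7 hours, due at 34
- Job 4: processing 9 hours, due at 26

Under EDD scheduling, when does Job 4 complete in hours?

26

EDD (increasing due date): Job 2 Job 1 Job 4 Job 3.
Job 2: 0→5
Job 1: 5→17
Job 4: 17→26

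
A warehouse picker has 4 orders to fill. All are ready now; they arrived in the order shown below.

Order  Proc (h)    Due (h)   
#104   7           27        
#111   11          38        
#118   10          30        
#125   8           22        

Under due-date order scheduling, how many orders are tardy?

0

EDD (increasing due date): #125 #104 #118 #111.
#125: 0→8, due 22, tardiness 0
#104: 8→15, due 27, tardiness 0
#118: 15→25, due 30, tardiness 0
#111: 25→36, due 38, tardiness 0
Late orders: 0.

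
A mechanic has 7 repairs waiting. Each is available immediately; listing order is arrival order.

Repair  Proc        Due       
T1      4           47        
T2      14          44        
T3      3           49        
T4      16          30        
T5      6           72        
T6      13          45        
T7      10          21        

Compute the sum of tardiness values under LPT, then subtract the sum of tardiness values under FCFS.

LPT (decreasing processing time): T4 T2 T6 T7 T5 T1 T3.
T4: 0→16, due 30, tardiness 0
T2: 16→30, due 44, tardiness 0
T6: 30→43, due 45, tardiness 0
T7: 43→53, due 21, tardiness 32
T5: 53→59, due 72, tardiness 0
T1: 59→63, due 47, tardiness 16
T3: 63→66, due 49, tardiness 17
Sum = 0+0+0+32+0+16+17 = 65.
FIFO (arrival order): T1 T2 T3 T4 T5 T6 T7.
T1: 0→4, due 47, tardiness 0
T2: 4→18, due 44, tardiness 0
T3: 18→21, due 49, tardiness 0
T4: 21→37, due 30, tardiness 7
T5: 37→43, due 72, tardiness 0
T6: 43→56, due 45, tardiness 11
T7: 56→66, due 21, tardiness 45
Sum = 0+0+0+7+0+11+45 = 63.
Difference = 65 − 63 = 2.

2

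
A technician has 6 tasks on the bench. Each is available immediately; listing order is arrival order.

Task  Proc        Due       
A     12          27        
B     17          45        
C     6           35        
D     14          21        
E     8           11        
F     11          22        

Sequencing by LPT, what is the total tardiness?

142

LPT (decreasing processing time): B D A F E C.
B: 0→17, due 45, tardiness 0
D: 17→31, due 21, tardiness 10
A: 31→43, due 27, tardiness 16
F: 43→54, due 22, tardiness 32
E: 54→62, due 11, tardiness 51
C: 62→68, due 35, tardiness 33
Sum = 0+10+16+32+51+33 = 142.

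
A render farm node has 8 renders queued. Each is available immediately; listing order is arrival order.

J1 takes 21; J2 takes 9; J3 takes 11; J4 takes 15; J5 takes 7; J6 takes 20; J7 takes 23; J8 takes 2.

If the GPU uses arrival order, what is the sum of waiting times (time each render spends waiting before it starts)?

400

FIFO (arrival order): J1 J2 J3 J4 J5 J6 J7 J8.
J1: waits 0, runs 0→21
J2: waits 21, runs 21→30
J3: waits 30, runs 30→41
J4: waits 41, runs 41→56
J5: waits 56, runs 56→63
J6: waits 63, runs 63→83
J7: waits 83, runs 83→106
J8: waits 106, runs 106→108
Sum = 0+21+30+41+56+63+83+106 = 400.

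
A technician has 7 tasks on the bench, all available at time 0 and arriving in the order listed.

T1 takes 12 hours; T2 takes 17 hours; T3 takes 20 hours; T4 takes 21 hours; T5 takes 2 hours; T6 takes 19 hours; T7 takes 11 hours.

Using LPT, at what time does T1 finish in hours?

LPT (decreasing processing time): T4 T3 T6 T2 T1 T7 T5.
T4: 0→21
T3: 21→41
T6: 41→60
T2: 60→77
T1: 77→89

89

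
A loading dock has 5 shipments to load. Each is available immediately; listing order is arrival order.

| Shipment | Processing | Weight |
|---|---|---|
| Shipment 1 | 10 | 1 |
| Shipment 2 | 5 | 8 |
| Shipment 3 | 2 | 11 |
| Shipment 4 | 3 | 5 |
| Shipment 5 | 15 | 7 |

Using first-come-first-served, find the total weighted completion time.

662

FIFO (arrival order): Shipment 1 Shipment 2 Shipment 3 Shipment 4 Shipment 5.
Shipment 1: finishes 10, weight 1, w·C = 10
Shipment 2: finishes 15, weight 8, w·C = 120
Shipment 3: finishes 17, weight 11, w·C = 187
Shipment 4: finishes 20, weight 5, w·C = 100
Shipment 5: finishes 35, weight 7, w·C = 245
Sum = 10+120+187+100+245 = 662.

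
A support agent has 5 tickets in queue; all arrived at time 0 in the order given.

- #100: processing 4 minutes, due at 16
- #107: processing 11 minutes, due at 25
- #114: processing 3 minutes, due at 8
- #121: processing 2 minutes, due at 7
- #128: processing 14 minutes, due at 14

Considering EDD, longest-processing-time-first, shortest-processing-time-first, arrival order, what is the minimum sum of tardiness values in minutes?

EDD (increasing due date): #121 #114 #128 #100 #107.
#121: 0→2, due 7, tardiness 0
#114: 2→5, due 8, tardiness 0
#128: 5→19, due 14, tardiness 5
#100: 19→23, due 16, tardiness 7
#107: 23→34, due 25, tardiness 9
Sum = 0+0+5+7+9 = 21.
LPT (decreasing processing time): #128 #107 #100 #114 #121.
#128: 0→14, due 14, tardiness 0
#107: 14→25, due 25, tardiness 0
#100: 25→29, due 16, tardiness 13
#114: 29→32, due 8, tardiness 24
#121: 32→34, due 7, tardiness 27
Sum = 0+0+13+24+27 = 64.
SPT (increasing processing time): #121 #114 #100 #107 #128.
#121: 0→2, due 7, tardiness 0
#114: 2→5, due 8, tardiness 0
#100: 5→9, due 16, tardiness 0
#107: 9→20, due 25, tardiness 0
#128: 20→34, due 14, tardiness 20
Sum = 0+0+0+0+20 = 20.
FIFO (arrival order): #100 #107 #114 #121 #128.
#100: 0→4, due 16, tardiness 0
#107: 4→15, due 25, tardiness 0
#114: 15→18, due 8, tardiness 10
#121: 18→20, due 7, tardiness 13
#128: 20→34, due 14, tardiness 20
Sum = 0+0+10+13+20 = 43.
EDD 21, LPT 64, SPT 20, FIFO 43 → minimum 20.

20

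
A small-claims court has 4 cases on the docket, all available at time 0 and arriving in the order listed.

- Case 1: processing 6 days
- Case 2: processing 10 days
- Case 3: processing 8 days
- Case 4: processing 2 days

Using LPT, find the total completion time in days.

LPT (decreasing processing time): Case 2 Case 3 Case 1 Case 4.
Case 2: 0→10
Case 3: 10→18
Case 1: 18→24
Case 4: 24→26
Sum = 10+18+24+26 = 78.

78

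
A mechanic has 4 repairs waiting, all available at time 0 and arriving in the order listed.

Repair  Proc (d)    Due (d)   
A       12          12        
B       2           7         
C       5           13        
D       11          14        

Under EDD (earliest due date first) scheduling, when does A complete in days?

14

EDD (increasing due date): B A C D.
B: 0→2
A: 2→14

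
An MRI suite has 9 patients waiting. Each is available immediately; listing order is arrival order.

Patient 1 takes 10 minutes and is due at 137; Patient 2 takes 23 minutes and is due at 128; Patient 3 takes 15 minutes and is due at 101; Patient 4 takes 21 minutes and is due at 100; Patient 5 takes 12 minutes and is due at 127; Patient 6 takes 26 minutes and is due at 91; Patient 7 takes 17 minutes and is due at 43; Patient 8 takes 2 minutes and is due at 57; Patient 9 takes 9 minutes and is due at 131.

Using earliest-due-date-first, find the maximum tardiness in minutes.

0

EDD (increasing due date): Patient 7 Patient 8 Patient 6 Patient 4 Patient 3 Patient 5 Patient 2 Patient 9 Patient 1.
Patient 7: 0→17, due 43, tardiness 0
Patient 8: 17→19, due 57, tardiness 0
Patient 6: 19→45, due 91, tardiness 0
Patient 4: 45→66, due 100, tardiness 0
Patient 3: 66→81, due 101, tardiness 0
Patient 5: 81→93, due 127, tardiness 0
Patient 2: 93→116, due 128, tardiness 0
Patient 9: 116→125, due 131, tardiness 0
Patient 1: 125→135, due 137, tardiness 0
Maximum = 0.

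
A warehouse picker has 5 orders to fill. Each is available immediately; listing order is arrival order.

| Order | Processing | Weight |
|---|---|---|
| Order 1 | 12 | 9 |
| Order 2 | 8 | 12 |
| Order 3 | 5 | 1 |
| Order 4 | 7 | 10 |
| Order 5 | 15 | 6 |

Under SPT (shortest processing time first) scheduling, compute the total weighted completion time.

SPT (increasing processing time): Order 3 Order 4 Order 2 Order 1 Order 5.
Order 3: finishes 5, weight 1, w·C = 5
Order 4: finishes 12, weight 10, w·C = 120
Order 2: finishes 20, weight 12, w·C = 240
Order 1: finishes 32, weight 9, w·C = 288
Order 5: finishes 47, weight 6, w·C = 282
Sum = 5+120+240+288+282 = 935.

935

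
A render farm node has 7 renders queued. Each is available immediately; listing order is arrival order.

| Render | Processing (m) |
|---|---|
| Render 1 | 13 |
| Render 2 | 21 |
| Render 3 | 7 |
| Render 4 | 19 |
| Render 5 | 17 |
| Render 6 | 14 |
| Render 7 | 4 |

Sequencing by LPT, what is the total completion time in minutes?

459

LPT (decreasing processing time): Render 2 Render 4 Render 5 Render 6 Render 1 Render 3 Render 7.
Render 2: 0→21
Render 4: 21→40
Render 5: 40→57
Render 6: 57→71
Render 1: 71→84
Render 3: 84→91
Render 7: 91→95
Sum = 21+40+57+71+84+91+95 = 459.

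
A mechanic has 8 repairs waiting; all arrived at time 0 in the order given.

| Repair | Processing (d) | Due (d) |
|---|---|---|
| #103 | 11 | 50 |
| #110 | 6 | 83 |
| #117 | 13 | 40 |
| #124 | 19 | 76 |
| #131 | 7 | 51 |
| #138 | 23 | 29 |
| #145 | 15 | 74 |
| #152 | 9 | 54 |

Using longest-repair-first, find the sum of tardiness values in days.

LPT (decreasing processing time): #138 #124 #145 #117 #103 #152 #131 #110.
#138: 0→23, due 29, tardiness 0
#124: 23→42, due 76, tardiness 0
#145: 42→57, due 74, tardiness 0
#117: 57→70, due 40, tardiness 30
#103: 70→81, due 50, tardiness 31
#152: 81→90, due 54, tardiness 36
#131: 90→97, due 51, tardiness 46
#110: 97→103, due 83, tardiness 20
Sum = 0+0+0+30+31+36+46+20 = 163.

163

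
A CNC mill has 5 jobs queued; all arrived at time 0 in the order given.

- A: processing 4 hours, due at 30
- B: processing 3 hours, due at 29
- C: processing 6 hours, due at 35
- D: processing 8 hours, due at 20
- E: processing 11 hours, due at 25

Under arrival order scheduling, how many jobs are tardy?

2

FIFO (arrival order): A B C D E.
A: 0→4, due 30, tardiness 0
B: 4→7, due 29, tardiness 0
C: 7→13, due 35, tardiness 0
D: 13→21, due 20, tardiness 1
E: 21→32, due 25, tardiness 7
Late jobs: 2.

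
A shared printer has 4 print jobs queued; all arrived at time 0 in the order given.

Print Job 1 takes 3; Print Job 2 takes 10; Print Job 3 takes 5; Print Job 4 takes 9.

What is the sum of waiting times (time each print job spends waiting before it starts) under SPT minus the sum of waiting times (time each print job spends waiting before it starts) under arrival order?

-6

SPT (increasing processing time): Print Job 1 Print Job 3 Print Job 4 Print Job 2.
Print Job 1: waits 0, runs 0→3
Print Job 3: waits 3, runs 3→8
Print Job 4: waits 8, runs 8→17
Print Job 2: waits 17, runs 17→27
Sum = 0+3+8+17 = 28.
FIFO (arrival order): Print Job 1 Print Job 2 Print Job 3 Print Job 4.
Print Job 1: waits 0, runs 0→3
Print Job 2: waits 3, runs 3→13
Print Job 3: waits 13, runs 13→18
Print Job 4: waits 18, runs 18→27
Sum = 0+3+13+18 = 34.
Difference = 28 − 34 = -6.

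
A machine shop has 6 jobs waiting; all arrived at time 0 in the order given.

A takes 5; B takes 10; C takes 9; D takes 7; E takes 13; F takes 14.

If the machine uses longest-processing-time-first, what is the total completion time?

LPT (decreasing processing time): F E B C D A.
F: 0→14
E: 14→27
B: 27→37
C: 37→46
D: 46→53
A: 53→58
Sum = 14+27+37+46+53+58 = 235.

235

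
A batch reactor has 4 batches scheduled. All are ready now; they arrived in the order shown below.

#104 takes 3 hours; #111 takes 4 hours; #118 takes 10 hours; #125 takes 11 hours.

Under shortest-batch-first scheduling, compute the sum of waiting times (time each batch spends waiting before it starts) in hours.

27

SPT (increasing processing time): #104 #111 #118 #125.
#104: waits 0, runs 0→3
#111: waits 3, runs 3→7
#118: waits 7, runs 7→17
#125: waits 17, runs 17→28
Sum = 0+3+7+17 = 27.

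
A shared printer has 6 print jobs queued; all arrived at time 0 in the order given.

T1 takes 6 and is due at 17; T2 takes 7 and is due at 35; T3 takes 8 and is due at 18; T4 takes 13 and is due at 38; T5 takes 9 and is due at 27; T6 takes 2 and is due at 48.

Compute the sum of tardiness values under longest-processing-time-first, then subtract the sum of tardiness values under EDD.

LPT (decreasing processing time): T4 T5 T3 T2 T1 T6.
T4: 0→13, due 38, tardiness 0
T5: 13→22, due 27, tardiness 0
T3: 22→30, due 18, tardiness 12
T2: 30→37, due 35, tardiness 2
T1: 37→43, due 17, tardiness 26
T6: 43→45, due 48, tardiness 0
Sum = 0+0+12+2+26+0 = 40.
EDD (increasing due date): T1 T3 T5 T2 T4 T6.
T1: 0→6, due 17, tardiness 0
T3: 6→14, due 18, tardiness 0
T5: 14→23, due 27, tardiness 0
T2: 23→30, due 35, tardiness 0
T4: 30→43, due 38, tardiness 5
T6: 43→45, due 48, tardiness 0
Sum = 0+0+0+0+5+0 = 5.
Difference = 40 − 5 = 35.

35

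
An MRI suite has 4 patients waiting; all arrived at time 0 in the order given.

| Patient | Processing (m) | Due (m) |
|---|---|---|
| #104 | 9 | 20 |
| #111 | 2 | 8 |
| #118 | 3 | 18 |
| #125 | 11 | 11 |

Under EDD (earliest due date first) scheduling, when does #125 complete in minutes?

EDD (increasing due date): #111 #125 #118 #104.
#111: 0→2
#125: 2→13

13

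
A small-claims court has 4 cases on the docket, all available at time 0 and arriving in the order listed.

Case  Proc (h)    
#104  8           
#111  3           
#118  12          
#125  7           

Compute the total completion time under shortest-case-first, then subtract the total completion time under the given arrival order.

SPT (increasing processing time): #111 #125 #104 #118.
#111: 0→3
#125: 3→10
#104: 10→18
#118: 18→30
Sum = 3+10+18+30 = 61.
FIFO (arrival order): #104 #111 #118 #125.
#104: 0→8
#111: 8→11
#118: 11→23
#125: 23→30
Sum = 8+11+23+30 = 72.
Difference = 61 − 72 = -11.

-11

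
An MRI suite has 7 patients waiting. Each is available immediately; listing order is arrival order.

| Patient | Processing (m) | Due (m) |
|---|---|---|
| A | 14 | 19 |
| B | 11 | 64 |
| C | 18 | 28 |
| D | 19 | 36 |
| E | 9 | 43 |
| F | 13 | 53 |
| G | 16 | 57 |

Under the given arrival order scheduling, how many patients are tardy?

5

FIFO (arrival order): A B C D E F G.
A: 0→14, due 19, tardiness 0
B: 14→25, due 64, tardiness 0
C: 25→43, due 28, tardiness 15
D: 43→62, due 36, tardiness 26
E: 62→71, due 43, tardiness 28
F: 71→84, due 53, tardiness 31
G: 84→100, due 57, tardiness 43
Late patients: 5.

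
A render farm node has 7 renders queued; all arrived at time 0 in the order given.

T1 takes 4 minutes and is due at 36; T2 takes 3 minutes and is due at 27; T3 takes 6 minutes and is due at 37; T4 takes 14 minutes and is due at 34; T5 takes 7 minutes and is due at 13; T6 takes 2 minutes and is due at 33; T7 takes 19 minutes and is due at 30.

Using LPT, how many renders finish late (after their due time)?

LPT (decreasing processing time): T7 T4 T5 T3 T1 T2 T6.
T7: 0→19, due 30, tardiness 0
T4: 19→33, due 34, tardiness 0
T5: 33→40, due 13, tardiness 27
T3: 40→46, due 37, tardiness 9
T1: 46→50, due 36, tardiness 14
T2: 50→53, due 27, tardiness 26
T6: 53→55, due 33, tardiness 22
Late renders: 5.

5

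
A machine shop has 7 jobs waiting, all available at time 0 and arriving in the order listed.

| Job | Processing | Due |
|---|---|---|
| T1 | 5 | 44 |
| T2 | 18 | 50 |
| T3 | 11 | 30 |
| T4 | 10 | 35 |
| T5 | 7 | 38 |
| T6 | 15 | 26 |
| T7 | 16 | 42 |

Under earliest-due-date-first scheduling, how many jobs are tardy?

5

EDD (increasing due date): T6 T3 T4 T5 T7 T1 T2.
T6: 0→15, due 26, tardiness 0
T3: 15→26, due 30, tardiness 0
T4: 26→36, due 35, tardiness 1
T5: 36→43, due 38, tardiness 5
T7: 43→59, due 42, tardiness 17
T1: 59→64, due 44, tardiness 20
T2: 64→82, due 50, tardiness 32
Late jobs: 5.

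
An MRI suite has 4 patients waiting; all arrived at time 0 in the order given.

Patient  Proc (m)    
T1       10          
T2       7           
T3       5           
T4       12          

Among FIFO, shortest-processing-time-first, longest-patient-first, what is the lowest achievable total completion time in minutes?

FIFO (arrival order): T1 T2 T3 T4.
T1: 0→10
T2: 10→17
T3: 17→22
T4: 22→34
Sum = 10+17+22+34 = 83.
SPT (increasing processing time): T3 T2 T1 T4.
T3: 0→5
T2: 5→12
T1: 12→22
T4: 22→34
Sum = 5+12+22+34 = 73.
LPT (decreasing processing time): T4 T1 T2 T3.
T4: 0→12
T1: 12→22
T2: 22→29
T3: 29→34
Sum = 12+22+29+34 = 97.
FIFO 83, SPT 73, LPT 97 → minimum 73.

73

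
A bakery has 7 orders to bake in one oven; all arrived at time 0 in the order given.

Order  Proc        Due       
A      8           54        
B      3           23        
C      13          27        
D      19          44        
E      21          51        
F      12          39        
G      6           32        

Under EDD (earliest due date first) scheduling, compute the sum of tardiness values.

60

EDD (increasing due date): B C G F D E A.
B: 0→3, due 23, tardiness 0
C: 3→16, due 27, tardiness 0
G: 16→22, due 32, tardiness 0
F: 22→34, due 39, tardiness 0
D: 34→53, due 44, tardiness 9
E: 53→74, due 51, tardiness 23
A: 74→82, due 54, tardiness 28
Sum = 0+0+0+0+9+23+28 = 60.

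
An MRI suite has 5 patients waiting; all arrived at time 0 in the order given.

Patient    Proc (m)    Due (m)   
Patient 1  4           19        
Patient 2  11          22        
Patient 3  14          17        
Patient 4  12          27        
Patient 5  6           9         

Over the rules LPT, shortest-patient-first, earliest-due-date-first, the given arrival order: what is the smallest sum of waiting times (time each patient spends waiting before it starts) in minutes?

68

LPT (decreasing processing time): Patient 3 Patient 4 Patient 2 Patient 5 Patient 1.
Patient 3: waits 0, runs 0→14
Patient 4: waits 14, runs 14→26
Patient 2: waits 26, runs 26→37
Patient 5: waits 37, runs 37→43
Patient 1: waits 43, runs 43→47
Sum = 0+14+26+37+43 = 120.
SPT (increasing processing time): Patient 1 Patient 5 Patient 2 Patient 4 Patient 3.
Patient 1: waits 0, runs 0→4
Patient 5: waits 4, runs 4→10
Patient 2: waits 10, runs 10→21
Patient 4: waits 21, runs 21→33
Patient 3: waits 33, runs 33→47
Sum = 0+4+10+21+33 = 68.
EDD (increasing due date): Patient 5 Patient 3 Patient 1 Patient 2 Patient 4.
Patient 5: waits 0, runs 0→6
Patient 3: waits 6, runs 6→20
Patient 1: waits 20, runs 20→24
Patient 2: waits 24, runs 24→35
Patient 4: waits 35, runs 35→47
Sum = 0+6+20+24+35 = 85.
FIFO (arrival order): Patient 1 Patient 2 Patient 3 Patient 4 Patient 5.
Patient 1: waits 0, runs 0→4
Patient 2: waits 4, runs 4→15
Patient 3: waits 15, runs 15→29
Patient 4: waits 29, runs 29→41
Patient 5: waits 41, runs 41→47
Sum = 0+4+15+29+41 = 89.
LPT 120, SPT 68, EDD 85, FIFO 89 → minimum 68.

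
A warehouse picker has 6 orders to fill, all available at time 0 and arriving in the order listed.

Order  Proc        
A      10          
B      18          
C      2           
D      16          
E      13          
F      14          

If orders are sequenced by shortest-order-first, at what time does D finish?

SPT (increasing processing time): C A E F D B.
C: 0→2
A: 2→12
E: 12→25
F: 25→39
D: 39→55

55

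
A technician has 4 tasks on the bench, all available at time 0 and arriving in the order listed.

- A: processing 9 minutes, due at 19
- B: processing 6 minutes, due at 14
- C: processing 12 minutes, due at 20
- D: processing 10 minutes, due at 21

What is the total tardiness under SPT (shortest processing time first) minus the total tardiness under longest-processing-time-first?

-15

SPT (increasing processing time): B A D C.
B: 0→6, due 14, tardiness 0
A: 6→15, due 19, tardiness 0
D: 15→25, due 21, tardiness 4
C: 25→37, due 20, tardiness 17
Sum = 0+0+4+17 = 21.
LPT (decreasing processing time): C D A B.
C: 0→12, due 20, tardiness 0
D: 12→22, due 21, tardiness 1
A: 22→31, due 19, tardiness 12
B: 31→37, due 14, tardiness 23
Sum = 0+1+12+23 = 36.
Difference = 21 − 36 = -15.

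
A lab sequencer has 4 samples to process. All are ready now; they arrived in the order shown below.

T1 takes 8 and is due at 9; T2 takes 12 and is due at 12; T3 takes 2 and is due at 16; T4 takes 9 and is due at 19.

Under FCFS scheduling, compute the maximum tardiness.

12

FIFO (arrival order): T1 T2 T3 T4.
T1: 0→8, due 9, tardiness 0
T2: 8→20, due 12, tardiness 8
T3: 20→22, due 16, tardiness 6
T4: 22→31, due 19, tardiness 12
Maximum = 12.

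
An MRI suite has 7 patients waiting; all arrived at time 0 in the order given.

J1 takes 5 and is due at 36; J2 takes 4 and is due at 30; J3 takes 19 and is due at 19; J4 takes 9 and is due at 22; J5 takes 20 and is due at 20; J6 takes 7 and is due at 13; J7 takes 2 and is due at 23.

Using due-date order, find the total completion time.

318

EDD (increasing due date): J6 J3 J5 J4 J7 J2 J1.
J6: 0→7
J3: 7→26
J5: 26→46
J4: 46→55
J7: 55→57
J2: 57→61
J1: 61→66
Sum = 7+26+46+55+57+61+66 = 318.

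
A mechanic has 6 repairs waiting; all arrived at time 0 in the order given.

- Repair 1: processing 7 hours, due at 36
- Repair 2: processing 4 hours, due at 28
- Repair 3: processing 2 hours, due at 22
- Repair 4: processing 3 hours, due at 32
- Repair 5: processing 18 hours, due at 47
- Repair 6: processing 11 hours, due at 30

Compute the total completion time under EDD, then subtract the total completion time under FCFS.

-9

EDD (increasing due date): Repair 3 Repair 2 Repair 6 Repair 4 Repair 1 Repair 5.
Repair 3: 0→2
Repair 2: 2→6
Repair 6: 6→17
Repair 4: 17→20
Repair 1: 20→27
Repair 5: 27→45
Sum = 2+6+17+20+27+45 = 117.
FIFO (arrival order): Repair 1 Repair 2 Repair 3 Repair 4 Repair 5 Repair 6.
Repair 1: 0→7
Repair 2: 7→11
Repair 3: 11→13
Repair 4: 13→16
Repair 5: 16→34
Repair 6: 34→45
Sum = 7+11+13+16+34+45 = 126.
Difference = 117 − 126 = -9.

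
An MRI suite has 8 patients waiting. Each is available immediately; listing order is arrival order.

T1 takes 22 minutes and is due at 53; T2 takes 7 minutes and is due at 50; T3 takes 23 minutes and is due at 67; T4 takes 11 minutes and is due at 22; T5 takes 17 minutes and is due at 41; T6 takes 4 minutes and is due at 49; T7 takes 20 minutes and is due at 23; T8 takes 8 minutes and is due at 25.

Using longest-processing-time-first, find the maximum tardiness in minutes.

76

LPT (decreasing processing time): T3 T1 T7 T5 T4 T8 T2 T6.
T3: 0→23, due 67, tardiness 0
T1: 23→45, due 53, tardiness 0
T7: 45→65, due 23, tardiness 42
T5: 65→82, due 41, tardiness 41
T4: 82→93, due 22, tardiness 71
T8: 93→101, due 25, tardiness 76
T2: 101→108, due 50, tardiness 58
T6: 108→112, due 49, tardiness 63
Maximum = 76.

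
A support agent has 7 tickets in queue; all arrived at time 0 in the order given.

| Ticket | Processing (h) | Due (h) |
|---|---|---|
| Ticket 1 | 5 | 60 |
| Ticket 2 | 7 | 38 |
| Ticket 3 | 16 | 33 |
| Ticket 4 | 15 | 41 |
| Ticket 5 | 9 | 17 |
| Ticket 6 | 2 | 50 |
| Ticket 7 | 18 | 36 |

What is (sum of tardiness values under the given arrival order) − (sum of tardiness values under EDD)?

FIFO (arrival order): Ticket 1 Ticket 2 Ticket 3 Ticket 4 Ticket 5 Ticket 6 Ticket 7.
Ticket 1: 0→5, due 60, tardiness 0
Ticket 2: 5→12, due 38, tardiness 0
Ticket 3: 12→28, due 33, tardiness 0
Ticket 4: 28→43, due 41, tardiness 2
Ticket 5: 43→52, due 17, tardiness 35
Ticket 6: 52→54, due 50, tardiness 4
Ticket 7: 54→72, due 36, tardiness 36
Sum = 0+0+0+2+35+4+36 = 77.
EDD (increasing due date): Ticket 5 Ticket 3 Ticket 7 Ticket 2 Ticket 4 Ticket 6 Ticket 1.
Ticket 5: 0→9, due 17, tardiness 0
Ticket 3: 9→25, due 33, tardiness 0
Ticket 7: 25→43, due 36, tardiness 7
Ticket 2: 43→50, due 38, tardiness 12
Ticket 4: 50→65, due 41, tardiness 24
Ticket 6: 65→67, due 50, tardiness 17
Ticket 1: 67→72, due 60, tardiness 12
Sum = 0+0+7+12+24+17+12 = 72.
Difference = 77 − 72 = 5.

5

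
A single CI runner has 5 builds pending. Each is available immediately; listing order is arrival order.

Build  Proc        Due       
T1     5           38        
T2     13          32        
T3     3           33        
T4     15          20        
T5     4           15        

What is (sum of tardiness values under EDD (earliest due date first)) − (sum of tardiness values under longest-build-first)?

-25

EDD (increasing due date): T5 T4 T2 T3 T1.
T5: 0→4, due 15, tardiness 0
T4: 4→19, due 20, tardiness 0
T2: 19→32, due 32, tardiness 0
T3: 32→35, due 33, tardiness 2
T1: 35→40, due 38, tardiness 2
Sum = 0+0+0+2+2 = 4.
LPT (decreasing processing time): T4 T2 T1 T5 T3.
T4: 0→15, due 20, tardiness 0
T2: 15→28, due 32, tardiness 0
T1: 28→33, due 38, tardiness 0
T5: 33→37, due 15, tardiness 22
T3: 37→40, due 33, tardiness 7
Sum = 0+0+0+22+7 = 29.
Difference = 4 − 29 = -25.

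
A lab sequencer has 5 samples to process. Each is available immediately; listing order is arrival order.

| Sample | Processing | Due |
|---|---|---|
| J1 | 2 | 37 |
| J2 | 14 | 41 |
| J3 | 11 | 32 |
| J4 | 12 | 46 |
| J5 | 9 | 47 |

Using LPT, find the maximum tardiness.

LPT (decreasing processing time): J2 J4 J3 J5 J1.
J2: 0→14, due 41, tardiness 0
J4: 14→26, due 46, tardiness 0
J3: 26→37, due 32, tardiness 5
J5: 37→46, due 47, tardiness 0
J1: 46→48, due 37, tardiness 11
Maximum = 11.

11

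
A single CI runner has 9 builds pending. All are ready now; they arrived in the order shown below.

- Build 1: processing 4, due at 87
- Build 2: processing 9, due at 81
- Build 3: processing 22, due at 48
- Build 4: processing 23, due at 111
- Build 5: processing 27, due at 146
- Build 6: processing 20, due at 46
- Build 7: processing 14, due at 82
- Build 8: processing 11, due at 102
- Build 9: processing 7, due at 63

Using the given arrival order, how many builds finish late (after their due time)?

4

FIFO (arrival order): Build 1 Build 2 Build 3 Build 4 Build 5 Build 6 Build 7 Build 8 Build 9.
Build 1: 0→4, due 87, tardiness 0
Build 2: 4→13, due 81, tardiness 0
Build 3: 13→35, due 48, tardiness 0
Build 4: 35→58, due 111, tardiness 0
Build 5: 58→85, due 146, tardiness 0
Build 6: 85→105, due 46, tardiness 59
Build 7: 105→119, due 82, tardiness 37
Build 8: 119→130, due 102, tardiness 28
Build 9: 130→137, due 63, tardiness 74
Late builds: 4.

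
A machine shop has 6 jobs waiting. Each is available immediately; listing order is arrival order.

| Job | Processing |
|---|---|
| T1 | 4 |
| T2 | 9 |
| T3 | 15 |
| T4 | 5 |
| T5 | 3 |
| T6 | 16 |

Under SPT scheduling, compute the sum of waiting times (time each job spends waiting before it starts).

79

SPT (increasing processing time): T5 T1 T4 T2 T3 T6.
T5: waits 0, runs 0→3
T1: waits 3, runs 3→7
T4: waits 7, runs 7→12
T2: waits 12, runs 12→21
T3: waits 21, runs 21→36
T6: waits 36, runs 36→52
Sum = 0+3+7+12+21+36 = 79.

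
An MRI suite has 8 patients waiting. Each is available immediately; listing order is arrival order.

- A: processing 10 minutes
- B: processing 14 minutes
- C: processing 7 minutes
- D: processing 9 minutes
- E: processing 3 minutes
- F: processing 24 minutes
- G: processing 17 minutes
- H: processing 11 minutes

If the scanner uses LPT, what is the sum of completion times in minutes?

534

LPT (decreasing processing time): F G B H A D C E.
F: 0→24
G: 24→41
B: 41→55
H: 55→66
A: 66→76
D: 76→85
C: 85→92
E: 92→95
Sum = 24+41+55+66+76+85+92+95 = 534.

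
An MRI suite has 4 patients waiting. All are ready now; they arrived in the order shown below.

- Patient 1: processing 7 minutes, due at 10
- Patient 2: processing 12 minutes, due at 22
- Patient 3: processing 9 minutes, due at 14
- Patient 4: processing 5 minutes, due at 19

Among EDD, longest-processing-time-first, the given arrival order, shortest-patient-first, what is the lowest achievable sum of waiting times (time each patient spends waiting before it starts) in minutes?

EDD (increasing due date): Patient 1 Patient 3 Patient 4 Patient 2.
Patient 1: waits 0, runs 0→7
Patient 3: waits 7, runs 7→16
Patient 4: waits 16, runs 16→21
Patient 2: waits 21, runs 21→33
Sum = 0+7+16+21 = 44.
LPT (decreasing processing time): Patient 2 Patient 3 Patient 1 Patient 4.
Patient 2: waits 0, runs 0→12
Patient 3: waits 12, runs 12→21
Patient 1: waits 21, runs 21→28
Patient 4: waits 28, runs 28→33
Sum = 0+12+21+28 = 61.
FIFO (arrival order): Patient 1 Patient 2 Patient 3 Patient 4.
Patient 1: waits 0, runs 0→7
Patient 2: waits 7, runs 7→19
Patient 3: waits 19, runs 19→28
Patient 4: waits 28, runs 28→33
Sum = 0+7+19+28 = 54.
SPT (increasing processing time): Patient 4 Patient 1 Patient 3 Patient 2.
Patient 4: waits 0, runs 0→5
Patient 1: waits 5, runs 5→12
Patient 3: waits 12, runs 12→21
Patient 2: waits 21, runs 21→33
Sum = 0+5+12+21 = 38.
EDD 44, LPT 61, FIFO 54, SPT 38 → minimum 38.

38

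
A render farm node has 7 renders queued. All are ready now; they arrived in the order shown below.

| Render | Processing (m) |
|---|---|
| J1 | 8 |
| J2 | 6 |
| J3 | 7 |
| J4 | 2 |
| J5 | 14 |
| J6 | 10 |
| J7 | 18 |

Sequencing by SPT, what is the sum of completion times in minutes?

SPT (increasing processing time): J4 J2 J3 J1 J6 J5 J7.
J4: 0→2
J2: 2→8
J3: 8→15
J1: 15→23
J6: 23→33
J5: 33→47
J7: 47→65
Sum = 2+8+15+23+33+47+65 = 193.

193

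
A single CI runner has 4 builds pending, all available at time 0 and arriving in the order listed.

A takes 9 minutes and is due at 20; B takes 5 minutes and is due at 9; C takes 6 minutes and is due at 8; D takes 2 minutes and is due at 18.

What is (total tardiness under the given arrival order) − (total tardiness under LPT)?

FIFO (arrival order): A B C D.
A: 0→9, due 20, tardiness 0
B: 9→14, due 9, tardiness 5
C: 14→20, due 8, tardiness 12
D: 20→22, due 18, tardiness 4
Sum = 0+5+12+4 = 21.
LPT (decreasing processing time): A C B D.
A: 0→9, due 20, tardiness 0
C: 9→15, due 8, tardiness 7
B: 15→20, due 9, tardiness 11
D: 20→22, due 18, tardiness 4
Sum = 0+7+11+4 = 22.
Difference = 21 − 22 = -1.

-1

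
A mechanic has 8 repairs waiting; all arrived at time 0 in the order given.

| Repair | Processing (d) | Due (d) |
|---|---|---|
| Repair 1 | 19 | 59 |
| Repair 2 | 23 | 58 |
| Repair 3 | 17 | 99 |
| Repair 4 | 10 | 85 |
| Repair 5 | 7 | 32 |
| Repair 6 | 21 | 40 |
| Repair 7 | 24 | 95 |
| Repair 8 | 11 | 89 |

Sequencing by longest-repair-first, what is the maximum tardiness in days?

LPT (decreasing processing time): Repair 7 Repair 2 Repair 6 Repair 1 Repair 3 Repair 8 Repair 4 Repair 5.
Repair 7: 0→24, due 95, tardiness 0
Repair 2: 24→47, due 58, tardiness 0
Repair 6: 47→68, due 40, tardiness 28
Repair 1: 68→87, due 59, tardiness 28
Repair 3: 87→104, due 99, tardiness 5
Repair 8: 104→115, due 89, tardiness 26
Repair 4: 115→125, due 85, tardiness 40
Repair 5: 125→132, due 32, tardiness 100
Maximum = 100.

100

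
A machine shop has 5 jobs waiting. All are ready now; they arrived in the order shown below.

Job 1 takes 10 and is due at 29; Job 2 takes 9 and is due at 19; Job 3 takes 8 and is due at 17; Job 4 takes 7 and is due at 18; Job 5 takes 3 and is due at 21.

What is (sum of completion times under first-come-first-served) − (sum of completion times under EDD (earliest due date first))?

16

FIFO (arrival order): Job 1 Job 2 Job 3 Job 4 Job 5.
Job 1: 0→10
Job 2: 10→19
Job 3: 19→27
Job 4: 27→34
Job 5: 34→37
Sum = 10+19+27+34+37 = 127.
EDD (increasing due date): Job 3 Job 4 Job 2 Job 5 Job 1.
Job 3: 0→8
Job 4: 8→15
Job 2: 15→24
Job 5: 24→27
Job 1: 27→37
Sum = 8+15+24+27+37 = 111.
Difference = 127 − 111 = 16.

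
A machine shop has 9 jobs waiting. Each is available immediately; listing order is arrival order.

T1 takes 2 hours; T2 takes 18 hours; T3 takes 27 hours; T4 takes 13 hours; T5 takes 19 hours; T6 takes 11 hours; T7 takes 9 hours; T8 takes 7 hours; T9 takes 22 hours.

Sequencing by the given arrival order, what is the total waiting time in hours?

FIFO (arrival order): T1 T2 T3 T4 T5 T6 T7 T8 T9.
T1: waits 0, runs 0→2
T2: waits 2, runs 2→20
T3: waits 20, runs 20→47
T4: waits 47, runs 47→60
T5: waits 60, runs 60→79
T6: waits 79, runs 79→90
T7: waits 90, runs 90→99
T8: waits 99, runs 99→106
T9: waits 106, runs 106→128
Sum = 0+2+20+47+60+79+90+99+106 = 503.

503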